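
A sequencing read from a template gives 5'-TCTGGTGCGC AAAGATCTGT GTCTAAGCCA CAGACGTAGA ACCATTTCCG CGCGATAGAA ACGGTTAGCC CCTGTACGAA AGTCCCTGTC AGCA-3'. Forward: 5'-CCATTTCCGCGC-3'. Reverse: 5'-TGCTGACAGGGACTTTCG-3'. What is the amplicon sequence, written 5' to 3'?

5'-CCATTTCCGCGCGATAGAAACGGTTAGCCCCTGTACGAAAGTCCCTGTCAGCA-3'

Forward primer CCATTTCCGCGC is found on the top strand at positions 42–53.
Taking the reverse complement of TGCTGACAGGGACTTTCG gives CGAAAGTCCCTGTCAGCA, found at positions 77–94 on the template; the primer anneals here to the top strand with its 3' end pointing upstream.
The product is the template from position 42 through 94 (53 bp).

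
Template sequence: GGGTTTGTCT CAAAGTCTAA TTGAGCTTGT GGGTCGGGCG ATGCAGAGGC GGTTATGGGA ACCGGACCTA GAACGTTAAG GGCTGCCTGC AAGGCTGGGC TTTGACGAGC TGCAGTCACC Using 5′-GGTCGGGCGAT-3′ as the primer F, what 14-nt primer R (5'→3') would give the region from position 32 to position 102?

The product's 3' end on the top strand is position 102.
The reverse primer anneals to the top strand over positions 89–102, i.e. to GCAAGGCTGGGCTT.
Its sequence written 5'→3' is the reverse complement: AAGCCCAGCCTTGC.

5'-AAGCCCAGCCTTGC-3'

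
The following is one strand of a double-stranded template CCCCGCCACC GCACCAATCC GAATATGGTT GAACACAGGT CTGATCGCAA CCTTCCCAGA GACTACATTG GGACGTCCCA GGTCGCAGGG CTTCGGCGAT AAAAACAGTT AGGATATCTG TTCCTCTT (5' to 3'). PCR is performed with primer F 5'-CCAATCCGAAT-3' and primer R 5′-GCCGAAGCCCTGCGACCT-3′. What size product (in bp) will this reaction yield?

Forward primer CCAATCCGAAT is found on the top strand at positions 14–24.
Taking the reverse complement of GCCGAAGCCCTGCGACCT gives AGGTCGCAGGGCTTCGGC, found at positions 80–97 on the template; the primer anneals here to the top strand with its 3' end pointing upstream.
The product runs from position 14 to position 97, so its length is 97 − 14 + 1 = 84 bp.

84 bp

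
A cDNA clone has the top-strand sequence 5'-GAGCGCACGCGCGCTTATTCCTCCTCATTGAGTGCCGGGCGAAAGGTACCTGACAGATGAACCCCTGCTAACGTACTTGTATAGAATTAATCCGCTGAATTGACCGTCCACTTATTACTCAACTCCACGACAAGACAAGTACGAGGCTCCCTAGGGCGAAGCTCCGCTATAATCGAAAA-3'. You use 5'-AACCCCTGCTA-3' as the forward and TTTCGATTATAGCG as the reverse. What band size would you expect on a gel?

The forward primer matches the template at positions 60–70.
The reverse primer's reverse complement is CGCTATAATCGAAA, which matches the template at positions 165–178.
The product runs from position 60 to position 178, so its length is 178 − 60 + 1 = 119 bp.

119 bp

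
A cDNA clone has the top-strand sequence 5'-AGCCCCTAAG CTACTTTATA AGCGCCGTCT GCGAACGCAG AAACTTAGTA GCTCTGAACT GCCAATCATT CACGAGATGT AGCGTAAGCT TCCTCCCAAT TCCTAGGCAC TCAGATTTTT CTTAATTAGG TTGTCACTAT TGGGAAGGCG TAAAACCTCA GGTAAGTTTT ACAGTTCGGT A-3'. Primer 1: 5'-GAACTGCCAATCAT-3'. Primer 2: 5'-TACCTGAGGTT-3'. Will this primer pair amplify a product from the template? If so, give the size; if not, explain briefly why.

Yes — a 109 bp product.

Primer 1 (GAACTGCCAATCAT) matches the top strand at positions 56–69; it acts as a forward primer.
Primer 2's reverse complement is AACCTCAGGTA, matching the top strand at positions 154–164; it acts as a reverse primer.
The 3' ends face each other across positions 56–164, giving a 109 bp product.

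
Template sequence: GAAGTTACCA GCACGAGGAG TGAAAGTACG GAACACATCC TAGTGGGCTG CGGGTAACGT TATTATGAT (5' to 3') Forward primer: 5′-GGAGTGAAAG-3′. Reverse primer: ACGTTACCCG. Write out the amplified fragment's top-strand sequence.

Forward primer GGAGTGAAAG is found on the top strand at positions 17–26.
Reverse complement of the reverse primer: CGGGTAACGT. This occurs on the top strand at positions 51–60.
The product is the template from position 17 through 60 (44 bp).

5'-GGAGTGAAAGTACGGAACACATCCTAGTGGGCTGCGGGTAACGT-3'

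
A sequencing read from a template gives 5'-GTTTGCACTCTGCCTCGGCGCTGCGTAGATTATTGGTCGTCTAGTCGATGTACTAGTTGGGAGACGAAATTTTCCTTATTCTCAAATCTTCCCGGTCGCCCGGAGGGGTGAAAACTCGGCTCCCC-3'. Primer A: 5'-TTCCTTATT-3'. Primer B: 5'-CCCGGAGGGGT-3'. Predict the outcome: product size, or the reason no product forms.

No product — both primers anneal to the same strand and extend in the same direction.

Primer A (TTCCTTATT) matches the top strand at positions 72–80 (3' end points downstream).
Primer B (CCCGGAGGGGT) also matches the top strand directly, at positions 99–109 — its reverse complement ACCCCTCCGGG is not present.
Both primers anneal to the bottom strand with 3' ends pointing the same way, so neither can prime synthesis back toward the other.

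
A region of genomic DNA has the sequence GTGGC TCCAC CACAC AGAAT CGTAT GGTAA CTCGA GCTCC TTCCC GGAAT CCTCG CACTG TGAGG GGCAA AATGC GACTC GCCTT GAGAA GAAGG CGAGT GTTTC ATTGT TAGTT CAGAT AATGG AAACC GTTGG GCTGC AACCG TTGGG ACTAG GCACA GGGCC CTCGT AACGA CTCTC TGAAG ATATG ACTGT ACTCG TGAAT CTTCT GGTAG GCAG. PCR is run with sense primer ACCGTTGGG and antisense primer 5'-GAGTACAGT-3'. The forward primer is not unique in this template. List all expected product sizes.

The forward primer ACCGTTGGG matches the top strand at positions 128–136, 142–150.
The reverse primer's reverse complement is ACTGTACTC, matching at positions 191–199.
Each forward site pairs with the reverse site to give a product ending at position 199: sizes 72, 58 bp.

72 bp, 58 bp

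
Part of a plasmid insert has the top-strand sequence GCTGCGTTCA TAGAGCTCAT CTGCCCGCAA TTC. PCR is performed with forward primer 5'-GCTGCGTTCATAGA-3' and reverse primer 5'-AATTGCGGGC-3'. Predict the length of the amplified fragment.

32 bp

Scanning the template, GCTGCGTTCATAGA occurs at positions 1–14; this primer anneals to the bottom strand there with its 3' end pointing downstream.
Taking the reverse complement of AATTGCGGGC gives GCCCGCAATT, found at positions 23–32 on the template; the primer anneals here to the top strand with its 3' end pointing upstream.
Product length = (reverse-primer end) − (forward-primer start) + 1 = 32 − 1 + 1 = 32 bp.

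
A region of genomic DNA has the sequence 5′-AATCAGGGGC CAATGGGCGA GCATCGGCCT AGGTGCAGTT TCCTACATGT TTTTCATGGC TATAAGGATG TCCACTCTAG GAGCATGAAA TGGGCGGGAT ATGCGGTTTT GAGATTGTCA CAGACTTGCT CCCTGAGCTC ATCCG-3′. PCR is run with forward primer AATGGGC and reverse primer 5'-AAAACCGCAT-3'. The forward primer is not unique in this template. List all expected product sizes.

The forward primer AATGGGC matches the top strand at positions 12–18, 89–95.
The reverse primer's reverse complement is ATGCGGTTTT, matching at positions 101–110.
Each forward site pairs with the reverse site to give a product ending at position 110: sizes 99, 22 bp.

99 bp, 22 bp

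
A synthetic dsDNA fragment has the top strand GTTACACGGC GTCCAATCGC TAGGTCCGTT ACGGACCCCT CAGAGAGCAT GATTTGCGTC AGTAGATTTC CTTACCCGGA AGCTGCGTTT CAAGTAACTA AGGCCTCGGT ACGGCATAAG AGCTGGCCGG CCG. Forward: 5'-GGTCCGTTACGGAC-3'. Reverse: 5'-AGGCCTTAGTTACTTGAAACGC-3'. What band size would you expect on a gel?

Scanning the template, GGTCCGTTACGGAC occurs at positions 23–36; this primer anneals to the bottom strand there with its 3' end pointing downstream.
Reverse complement of the reverse primer: GCGTTTCAAGTAACTAAGGCCT. This occurs on the top strand at positions 85–106.
The product runs from position 23 to position 106, so its length is 106 − 23 + 1 = 84 bp.

84 bp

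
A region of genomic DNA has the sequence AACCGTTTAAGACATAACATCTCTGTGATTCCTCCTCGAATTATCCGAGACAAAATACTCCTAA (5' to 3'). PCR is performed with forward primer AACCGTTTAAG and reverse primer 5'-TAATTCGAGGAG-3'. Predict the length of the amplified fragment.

The forward primer matches the template at positions 1–11.
Reverse complement of the reverse primer: CTCCTCGAATTA. This occurs on the top strand at positions 32–43.
The product runs from position 1 to position 43, so its length is 43 − 1 + 1 = 43 bp.

43 bp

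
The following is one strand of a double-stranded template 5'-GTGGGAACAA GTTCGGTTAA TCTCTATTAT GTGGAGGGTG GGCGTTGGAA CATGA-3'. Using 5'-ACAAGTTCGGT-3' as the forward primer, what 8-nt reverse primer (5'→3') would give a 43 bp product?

5'-TCCAACGC-3'

The forward primer binds at positions 7–17, so a 43 bp product ends at position 7 + 43 − 1 = 49.
The reverse primer anneals to the top strand over positions 42–49, i.e. to GCGTTGGA.
Its sequence written 5'→3' is the reverse complement: TCCAACGC.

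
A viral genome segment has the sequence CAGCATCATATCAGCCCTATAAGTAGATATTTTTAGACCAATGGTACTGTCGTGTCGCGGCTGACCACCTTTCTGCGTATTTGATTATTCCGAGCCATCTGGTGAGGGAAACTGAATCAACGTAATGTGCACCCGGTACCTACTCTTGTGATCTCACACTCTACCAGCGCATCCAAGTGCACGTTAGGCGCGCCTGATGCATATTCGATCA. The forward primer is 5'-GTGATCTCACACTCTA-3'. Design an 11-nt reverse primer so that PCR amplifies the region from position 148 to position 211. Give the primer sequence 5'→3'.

The product's 3' end on the top strand is position 211.
The reverse primer anneals to the top strand over positions 201–211, i.e. to ATATTCGATCA.
Its sequence written 5'→3' is the reverse complement: TGATCGAATAT.

5'-TGATCGAATAT-3'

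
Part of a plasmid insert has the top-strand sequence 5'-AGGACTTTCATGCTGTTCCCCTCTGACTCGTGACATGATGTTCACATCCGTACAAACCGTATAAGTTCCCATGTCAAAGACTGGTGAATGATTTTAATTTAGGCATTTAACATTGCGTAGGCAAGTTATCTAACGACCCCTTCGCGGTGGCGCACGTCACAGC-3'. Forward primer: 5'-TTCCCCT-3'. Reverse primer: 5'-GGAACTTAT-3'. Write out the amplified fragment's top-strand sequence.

Forward primer TTCCCCT is found on the top strand at positions 16–22.
Taking the reverse complement of GGAACTTAT gives ATAAGTTCC, found at positions 61–69 on the template; the primer anneals here to the top strand with its 3' end pointing upstream.
The product is the template from position 16 through 69 (54 bp).

5'-TTCCCCTCTGACTCGTGACATGATGTTCACATCCGTACAAACCGTATAAGTTCC-3'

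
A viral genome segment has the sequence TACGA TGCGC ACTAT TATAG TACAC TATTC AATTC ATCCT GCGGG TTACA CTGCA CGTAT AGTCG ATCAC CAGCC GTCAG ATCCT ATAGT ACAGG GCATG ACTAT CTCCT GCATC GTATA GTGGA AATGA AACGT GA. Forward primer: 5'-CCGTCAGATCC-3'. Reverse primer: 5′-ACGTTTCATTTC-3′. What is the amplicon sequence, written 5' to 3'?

Forward primer CCGTCAGATCC is found on the top strand at positions 74–84.
Taking the reverse complement of ACGTTTCATTTC gives GAAATGAAACGT, found at positions 124–135 on the template; the primer anneals here to the top strand with its 3' end pointing upstream.
The product is the template from position 74 through 135 (62 bp).

5'-CCGTCAGATCCTATAGTACAGGGCATGACTATCTCCTGCATCGTATAGTGGAAATGAAACGT-3'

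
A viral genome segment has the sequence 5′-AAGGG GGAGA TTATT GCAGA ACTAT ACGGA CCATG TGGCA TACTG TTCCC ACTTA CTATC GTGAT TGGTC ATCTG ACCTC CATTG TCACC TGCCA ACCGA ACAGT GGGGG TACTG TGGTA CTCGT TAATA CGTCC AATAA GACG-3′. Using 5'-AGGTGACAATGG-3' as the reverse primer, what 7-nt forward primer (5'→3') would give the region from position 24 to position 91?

5'-ATACGGA-3'

The reverse primer's reverse complement CCATTGTCACCT matches the template at positions 80–91; the product starts at position 24.
The forward primer is identical to the top strand over positions 24–30: ATACGGA.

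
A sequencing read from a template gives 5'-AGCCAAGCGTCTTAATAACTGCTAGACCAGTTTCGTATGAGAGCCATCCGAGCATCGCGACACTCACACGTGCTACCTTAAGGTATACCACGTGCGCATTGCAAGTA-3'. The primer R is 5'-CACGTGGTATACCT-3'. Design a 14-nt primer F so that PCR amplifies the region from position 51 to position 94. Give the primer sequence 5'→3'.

The reverse primer's reverse complement AGGTATACCACGTG matches the template at positions 81–94; the product starts at position 51.
The forward primer is identical to the top strand over positions 51–64: AGCATCGCGACACT.

5'-AGCATCGCGACACT-3'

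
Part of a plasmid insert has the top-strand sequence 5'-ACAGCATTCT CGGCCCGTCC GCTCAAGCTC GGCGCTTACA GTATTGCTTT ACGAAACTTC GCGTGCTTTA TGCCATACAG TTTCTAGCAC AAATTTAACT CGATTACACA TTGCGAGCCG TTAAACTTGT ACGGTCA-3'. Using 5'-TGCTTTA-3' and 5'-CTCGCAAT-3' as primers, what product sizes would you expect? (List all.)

The forward primer TGCTTTA matches the top strand at positions 45–51, 64–70.
The reverse primer's reverse complement is ATTGCGAG, matching at positions 110–117.
Each forward site pairs with the reverse site to give a product ending at position 117: sizes 73, 54 bp.

73 bp, 54 bp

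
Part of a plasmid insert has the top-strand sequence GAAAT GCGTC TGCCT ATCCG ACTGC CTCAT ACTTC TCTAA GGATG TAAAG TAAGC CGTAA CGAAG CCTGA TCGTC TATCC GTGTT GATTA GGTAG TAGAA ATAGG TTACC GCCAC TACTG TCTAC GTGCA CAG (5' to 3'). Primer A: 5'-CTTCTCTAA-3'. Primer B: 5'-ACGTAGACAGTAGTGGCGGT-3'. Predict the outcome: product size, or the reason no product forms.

Primer A (CTTCTCTAA) matches the top strand at positions 32–40; it acts as a forward primer.
Primer B's reverse complement is ACCGCCACTACTGTCTACGT, matching the top strand at positions 108–127; it acts as a reverse primer.
The 3' ends face each other across positions 32–127, giving a 96 bp product.

Yes — a 96 bp product.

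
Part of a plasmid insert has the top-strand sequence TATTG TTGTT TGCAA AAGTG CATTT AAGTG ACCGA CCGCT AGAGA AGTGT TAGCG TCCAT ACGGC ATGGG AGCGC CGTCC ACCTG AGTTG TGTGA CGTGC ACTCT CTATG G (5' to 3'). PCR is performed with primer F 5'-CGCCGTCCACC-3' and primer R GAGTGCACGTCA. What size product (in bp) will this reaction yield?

Forward primer CGCCGTCCACC is found on the top strand at positions 73–83.
Reverse complement of the reverse primer: TGACGTGCACTC. This occurs on the top strand at positions 93–104.
Amplicon spans positions 73–104: 32 bp.

32 bp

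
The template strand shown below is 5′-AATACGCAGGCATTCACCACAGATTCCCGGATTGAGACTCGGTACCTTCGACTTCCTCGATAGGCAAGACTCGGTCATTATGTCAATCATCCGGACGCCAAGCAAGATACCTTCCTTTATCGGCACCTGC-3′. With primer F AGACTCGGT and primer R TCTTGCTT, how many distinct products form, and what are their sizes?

Two products: 73 bp, 41 bp

The forward primer AGACTCGGT matches the top strand at positions 35–43, 67–75.
The reverse primer's reverse complement is AAGCAAGA, matching at positions 100–107.
Each forward site pairs with the reverse site to give a product ending at position 107: sizes 73, 41 bp.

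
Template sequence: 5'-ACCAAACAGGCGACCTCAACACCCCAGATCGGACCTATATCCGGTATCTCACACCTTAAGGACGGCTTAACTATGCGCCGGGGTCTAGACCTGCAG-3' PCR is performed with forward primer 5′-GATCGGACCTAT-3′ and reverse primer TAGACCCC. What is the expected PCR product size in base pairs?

Scanning the template, GATCGGACCTAT occurs at positions 27–38; this primer anneals to the bottom strand there with its 3' end pointing downstream.
Reverse complement of the reverse primer: GGGGTCTA. This occurs on the top strand at positions 80–87.
Amplicon spans positions 27–87: 61 bp.

61 bp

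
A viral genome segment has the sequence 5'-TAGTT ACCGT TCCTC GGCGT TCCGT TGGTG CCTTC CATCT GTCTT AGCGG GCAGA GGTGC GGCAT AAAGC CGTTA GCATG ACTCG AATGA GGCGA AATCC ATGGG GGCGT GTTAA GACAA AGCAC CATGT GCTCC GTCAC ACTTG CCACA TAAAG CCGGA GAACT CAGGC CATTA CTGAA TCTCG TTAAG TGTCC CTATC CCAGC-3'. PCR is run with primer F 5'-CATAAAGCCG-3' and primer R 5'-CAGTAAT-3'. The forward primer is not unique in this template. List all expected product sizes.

The forward primer CATAAAGCCG matches the top strand at positions 63–72, 149–158.
The reverse primer's reverse complement is ATTACTG, matching at positions 172–178.
Each forward site pairs with the reverse site to give a product ending at position 178: sizes 116, 30 bp.

116 bp, 30 bp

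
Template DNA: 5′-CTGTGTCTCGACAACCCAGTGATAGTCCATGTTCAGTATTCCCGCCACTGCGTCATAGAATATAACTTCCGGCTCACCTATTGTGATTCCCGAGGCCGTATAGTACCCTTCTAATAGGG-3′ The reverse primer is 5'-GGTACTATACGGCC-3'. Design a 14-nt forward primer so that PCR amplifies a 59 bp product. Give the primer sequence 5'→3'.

The reverse primer's reverse complement GGCCGTATAGTACC matches the template at positions 94–107, so the product ends at position 107.
A 59 bp product then starts at position 107 − 59 + 1 = 49.
The forward primer is identical to the top strand there: TGCGTCATAGAATA.

5'-TGCGTCATAGAATA-3'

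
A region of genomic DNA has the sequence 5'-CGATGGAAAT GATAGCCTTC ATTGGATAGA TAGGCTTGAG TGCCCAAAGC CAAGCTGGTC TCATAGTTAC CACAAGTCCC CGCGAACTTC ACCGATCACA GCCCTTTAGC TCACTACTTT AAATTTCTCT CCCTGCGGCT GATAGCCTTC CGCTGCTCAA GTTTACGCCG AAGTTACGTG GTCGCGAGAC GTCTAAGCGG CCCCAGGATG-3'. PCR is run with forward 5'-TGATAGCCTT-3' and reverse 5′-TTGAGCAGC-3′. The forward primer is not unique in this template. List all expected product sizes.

151 bp, 21 bp

The forward primer TGATAGCCTT matches the top strand at positions 10–19, 140–149.
The reverse primer's reverse complement is GCTGCTCAA, matching at positions 152–160.
Each forward site pairs with the reverse site to give a product ending at position 160: sizes 151, 21 bp.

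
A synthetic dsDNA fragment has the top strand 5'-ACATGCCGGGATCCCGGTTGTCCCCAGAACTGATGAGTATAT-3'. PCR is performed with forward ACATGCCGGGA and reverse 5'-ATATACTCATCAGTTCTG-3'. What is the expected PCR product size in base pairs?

42 bp

Forward primer ACATGCCGGGA is found on the top strand at positions 1–11.
Reverse complement of the reverse primer: CAGAACTGATGAGTATAT. This occurs on the top strand at positions 25–42.
Product length = (reverse-primer end) − (forward-primer start) + 1 = 42 − 1 + 1 = 42 bp.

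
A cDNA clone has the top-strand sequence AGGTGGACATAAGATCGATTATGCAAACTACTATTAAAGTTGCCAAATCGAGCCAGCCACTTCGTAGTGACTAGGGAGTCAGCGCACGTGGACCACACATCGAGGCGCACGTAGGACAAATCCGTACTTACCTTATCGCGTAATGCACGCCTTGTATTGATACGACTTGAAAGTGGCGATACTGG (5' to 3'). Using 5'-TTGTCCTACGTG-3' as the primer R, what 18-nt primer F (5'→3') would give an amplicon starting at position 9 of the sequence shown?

The reverse primer's reverse complement CACGTAGGACAA matches the template at positions 108–119; the product starts at position 9.
The forward primer is identical to the top strand over positions 9–26: ATAAGATCGATTATGCAA.

5'-ATAAGATCGATTATGCAA-3'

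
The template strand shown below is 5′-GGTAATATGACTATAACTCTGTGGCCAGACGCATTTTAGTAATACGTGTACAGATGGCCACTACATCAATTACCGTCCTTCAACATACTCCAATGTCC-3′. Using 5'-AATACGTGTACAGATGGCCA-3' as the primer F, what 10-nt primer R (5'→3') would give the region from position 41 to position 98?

The product's 3' end on the top strand is position 98.
The reverse primer anneals to the top strand over positions 89–98, i.e. to TCCAATGTCC.
Its sequence written 5'→3' is the reverse complement: GGACATTGGA.

5'-GGACATTGGA-3'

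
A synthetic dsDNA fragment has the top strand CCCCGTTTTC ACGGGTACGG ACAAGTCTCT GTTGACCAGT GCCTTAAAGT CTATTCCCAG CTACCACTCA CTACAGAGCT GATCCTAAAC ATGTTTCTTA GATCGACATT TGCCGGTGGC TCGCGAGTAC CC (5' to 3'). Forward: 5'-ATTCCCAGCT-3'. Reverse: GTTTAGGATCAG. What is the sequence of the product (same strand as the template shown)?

5'-ATTCCCAGCTACCACTCACTACAGAGCTGATCCTAAAC-3'

The forward primer matches the template at positions 53–62.
Taking the reverse complement of GTTTAGGATCAG gives CTGATCCTAAAC, found at positions 79–90 on the template; the primer anneals here to the top strand with its 3' end pointing upstream.
The product is the template from position 53 through 90 (38 bp).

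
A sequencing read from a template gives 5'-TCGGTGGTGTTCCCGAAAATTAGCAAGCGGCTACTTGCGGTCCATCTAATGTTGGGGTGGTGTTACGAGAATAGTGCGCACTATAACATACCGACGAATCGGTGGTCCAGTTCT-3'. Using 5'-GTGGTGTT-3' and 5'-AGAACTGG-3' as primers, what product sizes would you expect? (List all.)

111 bp, 58 bp

The forward primer GTGGTGTT matches the top strand at positions 4–11, 57–64.
The reverse primer's reverse complement is CCAGTTCT, matching at positions 107–114.
Each forward site pairs with the reverse site to give a product ending at position 114: sizes 111, 58 bp.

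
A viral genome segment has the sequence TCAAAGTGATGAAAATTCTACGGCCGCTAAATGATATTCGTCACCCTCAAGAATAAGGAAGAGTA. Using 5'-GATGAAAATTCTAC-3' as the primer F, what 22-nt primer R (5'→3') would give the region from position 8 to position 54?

The product's 3' end on the top strand is position 54.
The reverse primer anneals to the top strand over positions 33–54, i.e. to GATATTCGTCACCCTCAAGAAT.
Its sequence written 5'→3' is the reverse complement: ATTCTTGAGGGTGACGAATATC.

5'-ATTCTTGAGGGTGACGAATATC-3'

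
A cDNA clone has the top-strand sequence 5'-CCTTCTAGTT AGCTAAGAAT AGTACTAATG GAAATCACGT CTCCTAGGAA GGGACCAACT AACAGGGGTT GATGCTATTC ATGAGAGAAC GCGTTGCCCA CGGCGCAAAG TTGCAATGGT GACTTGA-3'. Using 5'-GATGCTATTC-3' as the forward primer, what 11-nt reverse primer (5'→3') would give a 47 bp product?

The forward primer binds at positions 71–80, so a 47 bp product ends at position 71 + 47 − 1 = 117.
The reverse primer anneals to the top strand over positions 107–117, i.e. to AAAGTTGCAAT.
Its sequence written 5'→3' is the reverse complement: ATTGCAACTTT.

5'-ATTGCAACTTT-3'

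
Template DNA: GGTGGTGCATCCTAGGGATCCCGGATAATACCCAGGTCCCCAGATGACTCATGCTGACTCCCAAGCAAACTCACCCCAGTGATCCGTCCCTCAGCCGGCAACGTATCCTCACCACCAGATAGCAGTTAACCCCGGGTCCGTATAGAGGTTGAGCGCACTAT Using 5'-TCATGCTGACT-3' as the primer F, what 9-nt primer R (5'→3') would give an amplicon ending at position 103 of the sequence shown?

5'-CGTTGCCGG-3'

The forward primer binds at positions 49–59; the product's 3' end on the top strand is position 103.
The reverse primer anneals to the top strand over positions 95–103, i.e. to CCGGCAACG.
Its sequence written 5'→3' is the reverse complement: CGTTGCCGG.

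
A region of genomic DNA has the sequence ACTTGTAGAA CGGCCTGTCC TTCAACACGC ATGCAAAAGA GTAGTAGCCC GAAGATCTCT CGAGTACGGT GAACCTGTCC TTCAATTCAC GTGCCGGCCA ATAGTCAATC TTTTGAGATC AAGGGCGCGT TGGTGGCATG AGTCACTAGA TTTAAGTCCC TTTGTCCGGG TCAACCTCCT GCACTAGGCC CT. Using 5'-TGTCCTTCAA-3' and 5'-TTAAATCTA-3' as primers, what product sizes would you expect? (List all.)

The forward primer TGTCCTTCAA matches the top strand at positions 16–25, 76–85.
The reverse primer's reverse complement is TAGATTTAA, matching at positions 147–155.
Each forward site pairs with the reverse site to give a product ending at position 155: sizes 140, 80 bp.

140 bp, 80 bp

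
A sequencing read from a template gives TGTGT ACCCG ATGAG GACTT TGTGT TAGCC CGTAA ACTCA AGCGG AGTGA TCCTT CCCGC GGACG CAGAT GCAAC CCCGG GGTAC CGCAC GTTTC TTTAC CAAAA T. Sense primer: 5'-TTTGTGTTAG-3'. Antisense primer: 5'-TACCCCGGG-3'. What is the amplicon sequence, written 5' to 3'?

The forward primer matches the template at positions 19–28.
The reverse primer's reverse complement is CCCGGGGTA, which matches the template at positions 76–84.
The product is the template from position 19 through 84 (66 bp).

5'-TTTGTGTTAGCCCGTAAACTCAAGCGGAGTGATCCTTCCCGCGGACGCAGATGCAACCCCGGGGTA-3'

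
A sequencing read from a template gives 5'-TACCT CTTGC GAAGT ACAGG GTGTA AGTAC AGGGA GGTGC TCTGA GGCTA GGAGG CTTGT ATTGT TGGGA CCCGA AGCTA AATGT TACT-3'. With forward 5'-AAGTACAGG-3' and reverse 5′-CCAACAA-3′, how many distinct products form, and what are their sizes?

The forward primer AAGTACAGG matches the top strand at positions 12–20, 25–33.
The reverse primer's reverse complement is TTGTTGG, matching at positions 62–68.
Each forward site pairs with the reverse site to give a product ending at position 68: sizes 57, 44 bp.

Two products: 57 bp, 44 bp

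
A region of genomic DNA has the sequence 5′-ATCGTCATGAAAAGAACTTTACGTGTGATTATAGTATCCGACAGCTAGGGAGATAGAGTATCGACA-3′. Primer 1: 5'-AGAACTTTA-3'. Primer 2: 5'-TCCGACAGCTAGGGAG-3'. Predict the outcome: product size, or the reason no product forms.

Primer 1 (AGAACTTTA) matches the top strand at positions 13–21 (3' end points downstream).
Primer 2 (TCCGACAGCTAGGGAG) also matches the top strand directly, at positions 37–52 — its reverse complement CTCCCTAGCTGTCGGA is not present.
Both primers anneal to the bottom strand with 3' ends pointing the same way, so neither can prime synthesis back toward the other.

No product — both primers anneal to the same strand and extend in the same direction.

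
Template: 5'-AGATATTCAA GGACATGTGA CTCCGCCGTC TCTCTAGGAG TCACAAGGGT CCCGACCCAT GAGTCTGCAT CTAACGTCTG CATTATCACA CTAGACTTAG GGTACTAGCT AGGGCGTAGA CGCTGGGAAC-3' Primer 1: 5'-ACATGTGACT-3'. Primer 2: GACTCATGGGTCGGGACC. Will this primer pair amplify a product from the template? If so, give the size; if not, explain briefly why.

Primer 1 (ACATGTGACT) matches the top strand at positions 13–22; it acts as a forward primer.
Primer 2's reverse complement is GGTCCCGACCCATGAGTC, matching the top strand at positions 48–65; it acts as a reverse primer.
The 3' ends face each other across positions 13–65, giving a 53 bp product.

Yes — a 53 bp product.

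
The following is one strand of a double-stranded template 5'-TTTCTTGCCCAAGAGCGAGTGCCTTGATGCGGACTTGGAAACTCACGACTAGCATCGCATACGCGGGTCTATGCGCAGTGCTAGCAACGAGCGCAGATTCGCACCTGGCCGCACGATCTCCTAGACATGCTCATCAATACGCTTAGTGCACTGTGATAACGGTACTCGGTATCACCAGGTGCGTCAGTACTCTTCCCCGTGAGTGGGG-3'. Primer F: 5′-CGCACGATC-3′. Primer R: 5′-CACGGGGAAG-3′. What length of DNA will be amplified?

Forward primer CGCACGATC is found on the top strand at positions 110–118.
Taking the reverse complement of CACGGGGAAG gives CTTCCCCGTG, found at positions 192–201 on the template; the primer anneals here to the top strand with its 3' end pointing upstream.
Product length = (reverse-primer end) − (forward-primer start) + 1 = 201 − 110 + 1 = 92 bp.

92 bp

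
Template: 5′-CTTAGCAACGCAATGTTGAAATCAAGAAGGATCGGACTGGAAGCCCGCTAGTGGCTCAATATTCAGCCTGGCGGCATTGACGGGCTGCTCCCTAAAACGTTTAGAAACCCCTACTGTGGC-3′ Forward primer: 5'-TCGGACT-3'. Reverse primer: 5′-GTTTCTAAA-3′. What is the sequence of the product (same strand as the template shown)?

Scanning the template, TCGGACT occurs at positions 32–38; this primer anneals to the bottom strand there with its 3' end pointing downstream.
Reverse complement of the reverse primer: TTTAGAAAC. This occurs on the top strand at positions 100–108.
The product is the template from position 32 through 108 (77 bp).

5'-TCGGACTGGAAGCCCGCTAGTGGCTCAATATTCAGCCTGGCGGCATTGACGGGCTGCTCCCTAAAACGTTTAGAAAC-3'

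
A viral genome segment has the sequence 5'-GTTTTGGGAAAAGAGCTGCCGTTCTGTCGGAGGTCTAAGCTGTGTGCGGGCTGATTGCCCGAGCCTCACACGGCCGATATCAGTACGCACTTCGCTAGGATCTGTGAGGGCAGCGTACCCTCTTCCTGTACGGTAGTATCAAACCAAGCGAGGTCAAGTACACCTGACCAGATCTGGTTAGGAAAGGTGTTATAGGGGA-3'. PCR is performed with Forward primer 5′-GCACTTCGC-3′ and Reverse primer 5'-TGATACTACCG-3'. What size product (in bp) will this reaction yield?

55 bp

The forward primer matches the template at positions 87–95.
The reverse primer's reverse complement is CGGTAGTATCA, which matches the template at positions 131–141.
Amplicon spans positions 87–141: 55 bp.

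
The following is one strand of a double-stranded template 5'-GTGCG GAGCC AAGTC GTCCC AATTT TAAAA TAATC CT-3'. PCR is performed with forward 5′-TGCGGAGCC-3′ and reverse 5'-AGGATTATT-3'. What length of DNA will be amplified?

Scanning the template, TGCGGAGCC occurs at positions 2–10; this primer anneals to the bottom strand there with its 3' end pointing downstream.
Reverse complement of the reverse primer: AATAATCCT. This occurs on the top strand at positions 29–37.
The product runs from position 2 to position 37, so its length is 37 − 2 + 1 = 36 bp.

36 bp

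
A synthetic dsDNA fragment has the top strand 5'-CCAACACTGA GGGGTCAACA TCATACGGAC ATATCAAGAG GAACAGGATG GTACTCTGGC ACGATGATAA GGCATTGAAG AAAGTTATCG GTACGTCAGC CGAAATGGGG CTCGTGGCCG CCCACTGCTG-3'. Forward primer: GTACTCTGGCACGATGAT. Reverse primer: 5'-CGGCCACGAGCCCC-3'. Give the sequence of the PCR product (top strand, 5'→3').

5'-GTACTCTGGCACGATGATAAGGCATTGAAGAAAGTTATCGGTACGTCAGCCGAAATGGGGCTCGTGGCCG-3'

Forward primer GTACTCTGGCACGATGAT is found on the top strand at positions 51–68.
Reverse complement of the reverse primer: GGGGCTCGTGGCCG. This occurs on the top strand at positions 107–120.
The product is the template from position 51 through 120 (70 bp).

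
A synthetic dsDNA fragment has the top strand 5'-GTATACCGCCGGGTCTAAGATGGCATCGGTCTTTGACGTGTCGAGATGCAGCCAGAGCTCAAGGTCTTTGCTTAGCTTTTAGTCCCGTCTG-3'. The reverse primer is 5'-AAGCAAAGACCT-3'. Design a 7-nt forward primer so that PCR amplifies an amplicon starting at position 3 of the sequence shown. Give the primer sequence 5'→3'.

The reverse primer's reverse complement AGGTCTTTGCTT matches the template at positions 62–73; the product starts at position 3.
The forward primer is identical to the top strand over positions 3–9: ATACCGC.

5'-ATACCGC-3'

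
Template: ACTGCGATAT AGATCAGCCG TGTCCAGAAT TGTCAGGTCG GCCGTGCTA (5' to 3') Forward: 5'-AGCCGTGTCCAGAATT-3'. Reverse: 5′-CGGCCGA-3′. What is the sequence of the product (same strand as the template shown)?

The forward primer matches the template at positions 16–31.
Reverse complement of the reverse primer: TCGGCCG. This occurs on the top strand at positions 38–44.
The product is the template from position 16 through 44 (29 bp).

5'-AGCCGTGTCCAGAATTGTCAGGTCGGCCG-3'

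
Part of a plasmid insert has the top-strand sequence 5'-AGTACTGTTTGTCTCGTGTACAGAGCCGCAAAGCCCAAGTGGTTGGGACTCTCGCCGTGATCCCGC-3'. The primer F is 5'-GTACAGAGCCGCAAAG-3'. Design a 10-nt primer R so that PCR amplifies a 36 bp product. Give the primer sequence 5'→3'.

The forward primer binds at positions 18–33, so a 36 bp product ends at position 18 + 36 − 1 = 53.
The reverse primer anneals to the top strand over positions 44–53, i.e. to TGGGACTCTC.
Its sequence written 5'→3' is the reverse complement: GAGAGTCCCA.

5'-GAGAGTCCCA-3'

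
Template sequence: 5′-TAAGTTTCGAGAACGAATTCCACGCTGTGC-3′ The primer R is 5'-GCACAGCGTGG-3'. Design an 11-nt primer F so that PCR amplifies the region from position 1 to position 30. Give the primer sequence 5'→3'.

The reverse primer's reverse complement CCACGCTGTGC matches the template at positions 20–30; the product starts at position 1.
The forward primer is identical to the top strand over positions 1–11: TAAGTTTCGAG.

5'-TAAGTTTCGAG-3'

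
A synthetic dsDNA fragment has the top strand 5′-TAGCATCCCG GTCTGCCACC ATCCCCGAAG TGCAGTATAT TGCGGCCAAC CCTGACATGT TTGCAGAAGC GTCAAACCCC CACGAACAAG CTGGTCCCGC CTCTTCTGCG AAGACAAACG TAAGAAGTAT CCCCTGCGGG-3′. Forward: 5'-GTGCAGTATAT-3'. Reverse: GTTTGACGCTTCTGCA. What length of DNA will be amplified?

Scanning the template, GTGCAGTATAT occurs at positions 30–40; this primer anneals to the bottom strand there with its 3' end pointing downstream.
Taking the reverse complement of GTTTGACGCTTCTGCA gives TGCAGAAGCGTCAAAC, found at positions 62–77 on the template; the primer anneals here to the top strand with its 3' end pointing upstream.
The product runs from position 30 to position 77, so its length is 77 − 30 + 1 = 48 bp.

48 bp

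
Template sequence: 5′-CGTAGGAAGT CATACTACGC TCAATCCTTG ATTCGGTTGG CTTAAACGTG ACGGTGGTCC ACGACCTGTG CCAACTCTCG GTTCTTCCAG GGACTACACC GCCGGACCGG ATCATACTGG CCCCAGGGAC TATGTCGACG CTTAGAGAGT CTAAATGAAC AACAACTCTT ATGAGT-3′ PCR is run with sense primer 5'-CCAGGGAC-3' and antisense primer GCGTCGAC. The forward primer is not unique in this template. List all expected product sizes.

The forward primer CCAGGGAC matches the top strand at positions 87–94, 123–130.
The reverse primer's reverse complement is GTCGACGC, matching at positions 134–141.
Each forward site pairs with the reverse site to give a product ending at position 141: sizes 55, 19 bp.

55 bp, 19 bp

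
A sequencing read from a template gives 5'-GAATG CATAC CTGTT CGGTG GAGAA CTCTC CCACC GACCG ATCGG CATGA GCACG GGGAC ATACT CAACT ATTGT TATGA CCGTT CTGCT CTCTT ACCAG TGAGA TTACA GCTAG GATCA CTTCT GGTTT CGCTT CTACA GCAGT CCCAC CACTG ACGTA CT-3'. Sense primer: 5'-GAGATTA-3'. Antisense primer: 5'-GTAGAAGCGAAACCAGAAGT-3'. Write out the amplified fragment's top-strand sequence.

5'-GAGATTACAGCTAGGATCACTTCTGGTTTCGCTTCTAC-3'

The forward primer matches the template at positions 102–108.
Taking the reverse complement of GTAGAAGCGAAACCAGAAGT gives ACTTCTGGTTTCGCTTCTAC, found at positions 120–139 on the template; the primer anneals here to the top strand with its 3' end pointing upstream.
The product is the template from position 102 through 139 (38 bp).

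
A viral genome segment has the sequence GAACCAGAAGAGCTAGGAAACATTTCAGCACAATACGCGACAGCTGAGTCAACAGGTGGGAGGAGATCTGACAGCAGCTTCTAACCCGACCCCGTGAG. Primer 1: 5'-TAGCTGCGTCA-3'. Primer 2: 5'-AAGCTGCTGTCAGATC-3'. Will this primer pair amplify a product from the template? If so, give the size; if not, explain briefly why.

Primer 1 (TAGCTGCGTCA) does not match the top strand, and its reverse complement TGACGCAGCTA does not match either.
With no annealing site for primer 1, no amplification occurs.

No product — primer 1 has no binding site in the template.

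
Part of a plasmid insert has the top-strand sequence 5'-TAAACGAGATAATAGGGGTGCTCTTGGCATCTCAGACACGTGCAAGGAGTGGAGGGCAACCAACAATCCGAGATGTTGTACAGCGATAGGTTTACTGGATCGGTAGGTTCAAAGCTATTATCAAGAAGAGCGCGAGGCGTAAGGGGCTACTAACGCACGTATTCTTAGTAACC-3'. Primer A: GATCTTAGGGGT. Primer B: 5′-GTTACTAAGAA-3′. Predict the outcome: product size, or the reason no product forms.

No product — primer A has no binding site in the template.

Primer A (GATCTTAGGGGT) does not match the top strand, and its reverse complement ACCCCTAAGATC does not match either.
With no annealing site for primer A, no amplification occurs.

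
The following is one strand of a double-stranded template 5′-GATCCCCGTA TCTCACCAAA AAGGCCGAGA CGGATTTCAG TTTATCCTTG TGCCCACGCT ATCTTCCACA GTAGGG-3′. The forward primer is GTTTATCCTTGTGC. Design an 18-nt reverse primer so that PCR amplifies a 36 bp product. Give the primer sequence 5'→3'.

The forward primer binds at positions 40–53, so a 36 bp product ends at position 40 + 36 − 1 = 75.
The reverse primer anneals to the top strand over positions 58–75, i.e. to GCTATCTTCCACAGTAGG.
Its sequence written 5'→3' is the reverse complement: CCTACTGTGGAAGATAGC.

5'-CCTACTGTGGAAGATAGC-3'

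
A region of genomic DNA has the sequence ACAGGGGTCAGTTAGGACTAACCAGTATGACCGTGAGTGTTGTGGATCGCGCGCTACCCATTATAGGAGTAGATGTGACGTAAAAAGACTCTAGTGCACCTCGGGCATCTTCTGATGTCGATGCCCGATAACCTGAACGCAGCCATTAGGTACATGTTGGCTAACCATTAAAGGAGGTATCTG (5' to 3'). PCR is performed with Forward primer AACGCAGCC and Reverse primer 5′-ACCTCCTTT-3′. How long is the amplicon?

Scanning the template, AACGCAGCC occurs at positions 136–144; this primer anneals to the bottom strand there with its 3' end pointing downstream.
Taking the reverse complement of ACCTCCTTT gives AAAGGAGGT, found at positions 170–178 on the template; the primer anneals here to the top strand with its 3' end pointing upstream.
Product length = (reverse-primer end) − (forward-primer start) + 1 = 178 − 136 + 1 = 43 bp.

43 bp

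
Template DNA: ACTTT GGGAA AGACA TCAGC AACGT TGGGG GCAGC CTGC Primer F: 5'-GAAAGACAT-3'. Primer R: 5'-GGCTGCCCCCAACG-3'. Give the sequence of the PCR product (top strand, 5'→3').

Scanning the template, GAAAGACAT occurs at positions 8–16; this primer anneals to the bottom strand there with its 3' end pointing downstream.
The reverse primer's reverse complement is CGTTGGGGGCAGCC, which matches the template at positions 23–36.
The product is the template from position 8 through 36 (29 bp).

5'-GAAAGACATCAGCAACGTTGGGGGCAGCC-3'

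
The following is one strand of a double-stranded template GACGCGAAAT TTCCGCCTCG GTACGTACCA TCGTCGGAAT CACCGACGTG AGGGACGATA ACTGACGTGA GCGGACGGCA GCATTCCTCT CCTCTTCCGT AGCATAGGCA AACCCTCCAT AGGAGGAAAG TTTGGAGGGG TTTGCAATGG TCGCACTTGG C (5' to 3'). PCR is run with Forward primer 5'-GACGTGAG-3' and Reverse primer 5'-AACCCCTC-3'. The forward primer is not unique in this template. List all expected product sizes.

98 bp, 79 bp

The forward primer GACGTGAG matches the top strand at positions 45–52, 64–71.
The reverse primer's reverse complement is GAGGGGTT, matching at positions 135–142.
Each forward site pairs with the reverse site to give a product ending at position 142: sizes 98, 79 bp.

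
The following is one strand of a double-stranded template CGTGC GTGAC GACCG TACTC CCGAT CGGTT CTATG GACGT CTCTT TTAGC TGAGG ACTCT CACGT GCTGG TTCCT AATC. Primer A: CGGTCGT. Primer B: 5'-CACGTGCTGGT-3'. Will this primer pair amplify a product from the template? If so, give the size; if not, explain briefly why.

Primer A (CGGTCGT) has reverse complement ACGACCG, which matches the top strand at positions 9–15; primer A anneals to the top strand there with its 3' end pointing upstream toward position 9.
Primer B (CACGTGCTGGT) matches the top strand directly at positions 61–71; it anneals to the bottom strand with its 3' end pointing downstream toward position 71.
The 3' ends diverge (primer A extends toward position 1, primer B toward position 79), so the primers never converge on a shared product.

No product — the primers' 3' ends point away from each other.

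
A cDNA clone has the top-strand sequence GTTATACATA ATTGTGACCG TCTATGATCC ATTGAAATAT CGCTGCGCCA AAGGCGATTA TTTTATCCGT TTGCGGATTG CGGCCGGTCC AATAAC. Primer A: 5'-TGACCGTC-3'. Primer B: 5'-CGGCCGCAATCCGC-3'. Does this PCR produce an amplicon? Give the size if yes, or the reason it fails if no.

Primer A (TGACCGTC) matches the top strand at positions 15–22; it acts as a forward primer.
Primer B's reverse complement is GCGGATTGCGGCCG, matching the top strand at positions 73–86; it acts as a reverse primer.
The 3' ends face each other across positions 15–86, giving a 72 bp product.

Yes — a 72 bp product.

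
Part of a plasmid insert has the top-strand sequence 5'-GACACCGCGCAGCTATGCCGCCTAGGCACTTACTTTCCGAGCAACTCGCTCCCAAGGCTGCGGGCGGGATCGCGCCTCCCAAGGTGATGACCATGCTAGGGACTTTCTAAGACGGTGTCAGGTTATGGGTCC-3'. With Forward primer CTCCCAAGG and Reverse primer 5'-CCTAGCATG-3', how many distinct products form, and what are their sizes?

The forward primer CTCCCAAGG matches the top strand at positions 49–57, 76–84.
The reverse primer's reverse complement is CATGCTAGG, matching at positions 92–100.
Each forward site pairs with the reverse site to give a product ending at position 100: sizes 52, 25 bp.

Two products: 52 bp, 25 bp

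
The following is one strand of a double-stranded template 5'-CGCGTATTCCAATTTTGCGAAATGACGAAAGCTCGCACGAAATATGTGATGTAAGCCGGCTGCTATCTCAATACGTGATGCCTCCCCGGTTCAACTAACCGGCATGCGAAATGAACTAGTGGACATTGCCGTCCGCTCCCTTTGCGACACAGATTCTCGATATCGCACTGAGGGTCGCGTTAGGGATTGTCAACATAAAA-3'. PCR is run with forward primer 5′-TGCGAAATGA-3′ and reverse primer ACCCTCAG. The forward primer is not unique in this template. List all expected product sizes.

160 bp, 71 bp

The forward primer TGCGAAATGA matches the top strand at positions 16–25, 105–114.
The reverse primer's reverse complement is CTGAGGGT, matching at positions 168–175.
Each forward site pairs with the reverse site to give a product ending at position 175: sizes 160, 71 bp.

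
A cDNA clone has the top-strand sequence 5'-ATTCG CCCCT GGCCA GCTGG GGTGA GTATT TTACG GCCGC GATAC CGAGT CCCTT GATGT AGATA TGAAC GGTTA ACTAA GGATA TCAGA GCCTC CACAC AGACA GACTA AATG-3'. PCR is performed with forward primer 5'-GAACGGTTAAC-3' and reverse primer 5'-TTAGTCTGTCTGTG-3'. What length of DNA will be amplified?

Scanning the template, GAACGGTTAAC occurs at positions 67–77; this primer anneals to the bottom strand there with its 3' end pointing downstream.
The reverse primer's reverse complement is CACAGACAGACTAA, which matches the template at positions 98–111.
Amplicon spans positions 67–111: 45 bp.

45 bp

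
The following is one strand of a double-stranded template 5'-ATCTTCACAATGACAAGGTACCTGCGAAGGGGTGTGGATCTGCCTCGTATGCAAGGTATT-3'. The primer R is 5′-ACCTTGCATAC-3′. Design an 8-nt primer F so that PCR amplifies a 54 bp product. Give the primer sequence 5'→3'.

5'-TTCACAAT-3'

The reverse primer's reverse complement GTATGCAAGGT matches the template at positions 47–57, so the product ends at position 57.
A 54 bp product then starts at position 57 − 54 + 1 = 4.
The forward primer is identical to the top strand there: TTCACAAT.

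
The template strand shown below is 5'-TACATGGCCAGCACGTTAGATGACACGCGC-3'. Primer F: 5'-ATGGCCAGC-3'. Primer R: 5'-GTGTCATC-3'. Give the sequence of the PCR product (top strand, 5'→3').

5'-ATGGCCAGCACGTTAGATGACAC-3'

Scanning the template, ATGGCCAGC occurs at positions 4–12; this primer anneals to the bottom strand there with its 3' end pointing downstream.
Reverse complement of the reverse primer: GATGACAC. This occurs on the top strand at positions 19–26.
The product is the template from position 4 through 26 (23 bp).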